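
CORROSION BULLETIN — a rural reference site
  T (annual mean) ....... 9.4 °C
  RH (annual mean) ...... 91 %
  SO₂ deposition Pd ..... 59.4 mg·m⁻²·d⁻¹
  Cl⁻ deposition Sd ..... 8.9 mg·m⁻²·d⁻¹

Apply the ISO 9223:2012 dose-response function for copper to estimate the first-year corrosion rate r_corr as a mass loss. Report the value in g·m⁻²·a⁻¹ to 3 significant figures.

copper: temperature factor f = +0.126·(-0.6) = -0.0756
  SO₂ term: 0.0053·59.4^0.26·exp(0.059·91-0.0756) = 3.05
  Sd branch = 0.01025·Sd^0.27·e^(0.036·RH+0.049·T) = 0.776 μm/a
  sum: 3.05 + 0.776 → r_corr = 3.826 μm/a
Convert to mass loss: 3.826 μm/a × 8.96 g/cm³ = 34.28 g·m⁻²·a⁻¹

r_corr = 34.3 g·m⁻²·a⁻¹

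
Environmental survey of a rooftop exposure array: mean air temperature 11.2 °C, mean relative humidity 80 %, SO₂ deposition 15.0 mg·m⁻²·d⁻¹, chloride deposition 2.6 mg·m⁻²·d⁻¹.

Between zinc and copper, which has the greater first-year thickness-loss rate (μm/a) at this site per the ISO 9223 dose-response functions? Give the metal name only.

zinc: T>10 °C ⇒ hinge -0.071·(11.2−10) = -0.0852
  Pd branch = 0.0129·Pd^0.44·e^(0.046·RH+f) = 1.546 μm/a
  Cl⁻ term: 0.0175·2.6^0.57·exp(0.008·80+0.085·11.2) = 0.1482
  r_corr = 1.546 + 0.1482 = 1.694 μm/a
copper: temperature factor f = -0.080·(1.2) = -0.0960
  Pd branch = 0.0053·Pd^0.26·e^(0.059·RH+f) = 1.092 μm/a
  Cl⁻ term: 0.01025·2.6^0.27·exp(0.036·80+0.049·11.2) = 0.4091
  r_corr = 1.092 + 0.4091 = 1.501 μm/a
Ordering by μm/a: zinc (1.69) > copper (1.5)

zinc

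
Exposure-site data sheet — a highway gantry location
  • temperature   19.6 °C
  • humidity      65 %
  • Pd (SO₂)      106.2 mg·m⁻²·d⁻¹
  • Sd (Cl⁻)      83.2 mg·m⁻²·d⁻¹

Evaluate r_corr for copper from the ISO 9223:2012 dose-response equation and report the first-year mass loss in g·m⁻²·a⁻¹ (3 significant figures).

copper: T>10 °C ⇒ hinge -0.080·(19.6−10) = -0.7680
  Pd branch = 0.0053·Pd^0.26·e^(0.059·RH+f) = 0.3829 μm/a
  Cl⁻ term: 0.01025·83.2^0.27·exp(0.036·65+0.049·19.6) = 0.9173
  sum: 0.3829 + 0.9173 → r_corr = 1.3 μm/a
Convert to mass loss: 1.3 μm/a × 8.96 g/cm³ = 11.65 g·m⁻²·a⁻¹

r_corr = 11.6 g·m⁻²·a⁻¹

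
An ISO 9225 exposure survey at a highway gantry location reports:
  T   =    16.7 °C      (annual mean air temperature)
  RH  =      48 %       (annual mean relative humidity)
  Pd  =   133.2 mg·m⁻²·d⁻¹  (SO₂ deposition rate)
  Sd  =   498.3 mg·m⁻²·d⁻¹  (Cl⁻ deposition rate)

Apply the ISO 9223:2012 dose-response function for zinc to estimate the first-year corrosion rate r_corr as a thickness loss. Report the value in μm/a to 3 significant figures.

r_corr = 4.29 μm/a

zinc: f(T) = -0.071·(T−10) [T>10 °C] = -0.4757
  Pd branch = 0.0129·Pd^0.44·e^(0.046·RH+f) = 0.6276 μm/a
  Cl⁻ term: 0.0175·498.3^0.57·exp(0.008·48+0.085·16.7) = 3.663
  sum: 0.6276 + 3.663 → r_corr = 4.291 μm/a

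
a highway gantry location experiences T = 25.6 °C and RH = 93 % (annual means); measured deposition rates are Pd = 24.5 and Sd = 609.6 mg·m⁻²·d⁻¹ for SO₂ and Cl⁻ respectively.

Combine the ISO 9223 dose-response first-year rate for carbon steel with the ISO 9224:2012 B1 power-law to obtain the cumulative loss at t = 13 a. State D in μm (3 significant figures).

carbon steel: f(T) = -0.054·(T−10) [T>10 °C] = -0.8424
  SO₂ term: 1.77·24.5^0.52·exp(0.02·93-0.8424) = 25.84
  Cl⁻ term: 0.102·609.6^0.62·exp(0.033·93+0.04·25.6) = 325.8
  r_corr = 25.84 + 325.8 = 351.6 μm/a
ISO 9224: D(t) = r_corr · t^b with b = 0.523 (carbon steel, B1)
  D(13) = 351.6 × 13^0.523 = 351.6 × 3.825 = 1345 μm

D(13) = 1.34e+03 μm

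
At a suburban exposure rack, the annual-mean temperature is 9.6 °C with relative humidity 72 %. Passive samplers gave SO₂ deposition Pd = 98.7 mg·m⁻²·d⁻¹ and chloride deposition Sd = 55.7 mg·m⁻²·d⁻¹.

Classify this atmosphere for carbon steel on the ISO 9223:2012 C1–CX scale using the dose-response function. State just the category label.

carbon steel: temperature factor f = +0.150·(-0.4) = -0.0600
  sulphur-dioxide contribution → 76.62 μm/a
  chloride contribution → 19.48 μm/a
  total first-year rate 96.1 μm/a
Category bounds: 80…200 μm/a bracket r_corr ⇒ C5

C5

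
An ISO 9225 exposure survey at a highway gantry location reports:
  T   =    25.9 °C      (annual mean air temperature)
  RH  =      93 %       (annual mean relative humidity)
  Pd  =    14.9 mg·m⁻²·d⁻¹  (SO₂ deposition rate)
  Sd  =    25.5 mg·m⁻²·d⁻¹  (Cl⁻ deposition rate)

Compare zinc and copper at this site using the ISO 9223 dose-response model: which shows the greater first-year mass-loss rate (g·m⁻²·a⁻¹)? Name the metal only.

copper

zinc: temperature factor f = -0.071·(15.9) = -1.1289
  SO₂ term: 0.0129·14.9^0.44·exp(0.046·93-1.1289) = 0.9873
  Sd branch = 0.0175·Sd^0.57·e^(0.008·RH+0.085·T) = 2.109 μm/a
  sum: 0.9873 + 2.109 → r_corr = 3.096 μm/a
  mass loss = 3.096 μm/a × 7.14 g/cm³ = 22.1 g·m⁻²·a⁻¹
copper: temperature factor f = -0.080·(15.9) = -1.2720
  SO₂ term: 0.0053·14.9^0.26·exp(0.059·93-1.2720) = 0.7242
  Sd branch = 0.01025·Sd^0.27·e^(0.036·RH+0.049·T) = 2.487 μm/a
  r_corr = 0.7242 + 2.487 = 3.211 μm/a
  mass loss = 3.211 μm/a × 8.96 g/cm³ = 28.77 g·m⁻²·a⁻¹
Ordering by g·m⁻²·a⁻¹: copper (28.8) > zinc (22.1)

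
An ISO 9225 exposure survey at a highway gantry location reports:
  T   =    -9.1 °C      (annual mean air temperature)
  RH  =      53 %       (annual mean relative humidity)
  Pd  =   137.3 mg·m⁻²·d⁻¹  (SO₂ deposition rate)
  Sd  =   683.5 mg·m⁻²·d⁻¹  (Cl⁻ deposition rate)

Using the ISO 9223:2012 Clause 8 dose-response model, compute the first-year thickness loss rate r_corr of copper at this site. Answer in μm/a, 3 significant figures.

r_corr = 0.297 μm/a

copper: temperature factor f = +0.126·(-19.1) = -2.4066
  sulphur-dioxide contribution → 0.03917 μm/a
  chloride contribution → 0.2577 μm/a
  total first-year rate 0.2969 μm/a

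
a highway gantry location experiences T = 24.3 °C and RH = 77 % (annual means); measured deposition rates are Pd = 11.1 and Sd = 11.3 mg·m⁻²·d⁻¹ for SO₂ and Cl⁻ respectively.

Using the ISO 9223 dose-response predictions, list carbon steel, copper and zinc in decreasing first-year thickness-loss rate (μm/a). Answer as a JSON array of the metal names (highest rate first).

["carbon steel", "zinc", "copper"]

carbon steel: T>10 °C ⇒ hinge -0.054·(24.3−10) = -0.7722
  SO₂ term: 1.77·11.1^0.52·exp(0.02·77-0.7722) = 13.33
  Sd branch = 0.102·Sd^0.62·e^(0.033·RH+0.04·T) = 15.39 μm/a
  sum: 13.33 + 15.39 → r_corr = 28.72 μm/a
copper: temperature factor f = -0.080·(14.3) = -1.1440
  Pd branch = 0.0053·Pd^0.26·e^(0.059·RH+f) = 0.2966 μm/a
  Cl⁻ term: 0.01025·11.3^0.27·exp(0.036·77+0.049·24.3) = 1.038
  sum: 0.2966 + 1.038 → r_corr = 1.334 μm/a
zinc: T>10 °C ⇒ hinge -0.071·(24.3−10) = -1.0153
  SO₂ term: 0.0129·11.1^0.44·exp(0.046·77-1.0153) = 0.4654
  Cl⁻ term: 0.0175·11.3^0.57·exp(0.008·77+0.085·24.3) = 1.018
  sum: 0.4654 + 1.018 → r_corr = 1.484 μm/a
Ordering by μm/a: carbon steel (28.7) > zinc (1.48) > copper (1.33)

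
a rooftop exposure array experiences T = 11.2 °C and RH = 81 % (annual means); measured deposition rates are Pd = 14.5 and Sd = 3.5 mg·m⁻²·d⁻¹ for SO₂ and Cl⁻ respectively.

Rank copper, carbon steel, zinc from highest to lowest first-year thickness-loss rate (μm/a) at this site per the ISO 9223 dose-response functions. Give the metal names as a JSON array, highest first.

["carbon steel", "zinc", "copper"]

copper: f(T) = -0.080·(T−10) [T>10 °C] = -0.0960
  sulphur-dioxide contribution → 1.148 μm/a
  chloride contribution → 0.4596 μm/a
  total first-year rate 1.608 μm/a
carbon steel: temperature factor f = -0.054·(1.2) = -0.0648
  sulphur-dioxide contribution → 33.67 μm/a
  chloride contribution → 5.028 μm/a
  ⇒ r_corr(carbon steel) = 38.7 μm/a
zinc: temperature factor f = -0.071·(1.2) = -0.0852
  sulphur-dioxide contribution → 1.595 μm/a
  chloride contribution → 0.177 μm/a
  total first-year rate 1.772 μm/a
Ordering by μm/a: carbon steel (38.7) > zinc (1.77) > copper (1.61)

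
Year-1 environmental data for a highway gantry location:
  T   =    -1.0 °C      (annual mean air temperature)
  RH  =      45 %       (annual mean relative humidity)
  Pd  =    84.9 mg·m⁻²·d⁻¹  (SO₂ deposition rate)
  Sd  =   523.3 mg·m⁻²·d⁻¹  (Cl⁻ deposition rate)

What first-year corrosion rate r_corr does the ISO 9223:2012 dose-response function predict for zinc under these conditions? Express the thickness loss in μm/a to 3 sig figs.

zinc: T≤10 °C ⇒ hinge +0.038·(-1.0−10) = -0.4180
  Pd branch = 0.0129·Pd^0.44·e^(0.046·RH+f) = 0.4751 μm/a
  Cl⁻ term: 0.0175·523.3^0.57·exp(0.008·45+0.085·-1.0) = 0.8169
  sum: 0.4751 + 0.8169 → r_corr = 1.292 μm/a

r_corr = 1.29 μm/a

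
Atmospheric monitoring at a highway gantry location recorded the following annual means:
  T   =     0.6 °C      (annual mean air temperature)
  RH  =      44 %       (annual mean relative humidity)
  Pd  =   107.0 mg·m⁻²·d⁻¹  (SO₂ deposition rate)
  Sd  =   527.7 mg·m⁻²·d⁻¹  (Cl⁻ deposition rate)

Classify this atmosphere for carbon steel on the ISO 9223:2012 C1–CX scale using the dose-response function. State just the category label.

carbon steel: T≤10 °C ⇒ hinge +0.150·(0.6−10) = -1.4100
  sulphur-dioxide contribution → 11.83 μm/a
  chloride contribution → 21.75 μm/a
  ⇒ r_corr(carbon steel) = 33.58 μm/a
Category bounds: 25…50 μm/a bracket r_corr ⇒ C3

C3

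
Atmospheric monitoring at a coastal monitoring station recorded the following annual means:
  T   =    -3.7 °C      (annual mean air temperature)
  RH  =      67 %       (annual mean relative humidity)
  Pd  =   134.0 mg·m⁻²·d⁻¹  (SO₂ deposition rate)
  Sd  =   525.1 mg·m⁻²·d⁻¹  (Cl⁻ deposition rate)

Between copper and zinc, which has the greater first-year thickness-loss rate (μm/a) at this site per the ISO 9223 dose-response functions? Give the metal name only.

zinc

copper: T≤10 °C ⇒ hinge +0.126·(-3.7−10) = -1.7262
  Pd branch = 0.0053·Pd^0.26·e^(0.059·RH+f) = 0.1756 μm/a
  Cl⁻ term: 0.01025·525.1^0.27·exp(0.036·67+0.049·-3.7) = 0.5176
  r_corr = 0.1756 + 0.5176 = 0.6931 μm/a
zinc: T≤10 °C ⇒ hinge +0.038·(-3.7−10) = -0.5206
  Pd branch = 0.0129·Pd^0.44·e^(0.046·RH+f) = 1.442 μm/a
  Cl⁻ term: 0.0175·525.1^0.57·exp(0.008·67+0.085·-3.7) = 0.7758
  sum: 1.442 + 0.7758 → r_corr = 2.218 μm/a
Ordering by μm/a: zinc (2.22) > copper (0.693)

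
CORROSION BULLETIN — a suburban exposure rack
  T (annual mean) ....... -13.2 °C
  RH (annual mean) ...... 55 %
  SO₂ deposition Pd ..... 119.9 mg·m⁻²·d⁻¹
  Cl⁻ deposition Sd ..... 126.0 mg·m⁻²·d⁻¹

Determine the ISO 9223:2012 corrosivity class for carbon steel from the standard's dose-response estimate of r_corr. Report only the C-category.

carbon steel: temperature factor f = +0.150·(-23.2) = -3.4800
  Pd branch = 1.77·Pd^0.52·e^(0.02·RH+f) = 1.974 μm/a
  Cl⁻ term: 0.102·126.0^0.62·exp(0.033·55+0.04·-13.2) = 7.409
  r_corr = 1.974 + 7.409 = 9.383 μm/a
Category bounds: 1.3…25 μm/a bracket r_corr ⇒ C2

C2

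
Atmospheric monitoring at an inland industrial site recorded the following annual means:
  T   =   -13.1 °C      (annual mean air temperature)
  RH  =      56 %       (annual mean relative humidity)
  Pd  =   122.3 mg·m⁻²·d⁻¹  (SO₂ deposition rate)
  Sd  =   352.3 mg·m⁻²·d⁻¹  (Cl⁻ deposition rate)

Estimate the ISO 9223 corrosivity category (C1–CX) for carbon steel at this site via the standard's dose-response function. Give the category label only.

carbon steel: T≤10 °C ⇒ hinge +0.150·(-13.1−10) = -3.4650
  sulphur-dioxide contribution → 2.065 μm/a
  chloride contribution → 14.54 μm/a
  ⇒ r_corr(carbon steel) = 16.61 μm/a
16.6 μm/a falls in (1.3, 25] for carbon steel → category C2

C2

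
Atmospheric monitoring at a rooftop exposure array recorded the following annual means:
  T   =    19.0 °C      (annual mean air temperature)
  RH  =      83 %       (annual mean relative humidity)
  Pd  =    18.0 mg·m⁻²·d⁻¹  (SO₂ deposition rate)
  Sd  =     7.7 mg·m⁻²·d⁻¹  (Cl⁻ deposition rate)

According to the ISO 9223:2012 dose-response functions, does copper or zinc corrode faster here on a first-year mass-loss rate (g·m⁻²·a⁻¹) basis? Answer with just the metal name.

copper: T>10 °C ⇒ hinge -0.080·(19.0−10) = -0.7200
  SO₂ term: 0.0053·18.0^0.26·exp(0.059·83-0.7200) = 0.7323
  Sd branch = 0.01025·Sd^0.27·e^(0.036·RH+0.049·T) = 0.8955 μm/a
  sum: 0.7323 + 0.8955 → r_corr = 1.628 μm/a
  mass loss = 1.628 μm/a × 8.96 g/cm³ = 14.59 g·m⁻²·a⁻¹
zinc: T>10 °C ⇒ hinge -0.071·(19.0−10) = -0.6390
  SO₂ term: 0.0129·18.0^0.44·exp(0.046·83-0.6390) = 1.105
  Cl⁻ term: 0.0175·7.7^0.57·exp(0.008·83+0.085·19.0) = 0.5471
  sum: 1.105 + 0.5471 → r_corr = 1.653 μm/a
  mass loss = 1.653 μm/a × 7.14 g/cm³ = 11.8 g·m⁻²·a⁻¹
Ordering by g·m⁻²·a⁻¹: copper (14.6) > zinc (11.8)

copper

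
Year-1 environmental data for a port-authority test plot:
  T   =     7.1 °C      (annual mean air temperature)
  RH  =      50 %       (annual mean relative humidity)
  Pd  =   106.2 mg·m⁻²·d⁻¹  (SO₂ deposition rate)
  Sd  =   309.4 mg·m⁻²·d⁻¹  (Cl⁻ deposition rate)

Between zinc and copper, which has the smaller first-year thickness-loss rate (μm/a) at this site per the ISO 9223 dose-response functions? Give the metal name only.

zinc: f(T) = +0.038·(T−10) [T≤10 °C] = -0.1102
  SO₂ term: 0.0129·106.2^0.44·exp(0.046·50-0.1102) = 0.8976
  Sd branch = 0.0175·Sd^0.57·e^(0.008·RH+0.085·T) = 1.254 μm/a
  sum: 0.8976 + 1.254 → r_corr = 2.152 μm/a
copper: f(T) = +0.126·(T−10) [T≤10 °C] = -0.3654
  SO₂ term: 0.0053·106.2^0.26·exp(0.059·50-0.3654) = 0.2363
  Sd branch = 0.01025·Sd^0.27·e^(0.036·RH+0.049·T) = 0.413 μm/a
  r_corr = 0.2363 + 0.413 = 0.6494 μm/a
Ordering by μm/a: zinc (2.15) > copper (0.649)

copper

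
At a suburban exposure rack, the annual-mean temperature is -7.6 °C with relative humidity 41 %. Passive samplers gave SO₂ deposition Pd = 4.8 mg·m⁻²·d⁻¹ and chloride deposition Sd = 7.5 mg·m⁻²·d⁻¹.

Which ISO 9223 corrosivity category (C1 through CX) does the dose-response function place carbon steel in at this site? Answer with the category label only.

C2

carbon steel: f(T) = +0.150·(T−10) [T≤10 °C] = -2.6400
  Pd branch = 1.77·Pd^0.52·e^(0.02·RH+f) = 0.6483 μm/a
  Sd branch = 0.102·Sd^0.62·e^(0.033·RH+0.04·T) = 1.016 μm/a
  r_corr = 0.6483 + 1.016 = 1.664 μm/a
ISO 9223 Table 2 (carbon steel): 1.3 < 1.66 ≤ 25 μm/a ⇒ C2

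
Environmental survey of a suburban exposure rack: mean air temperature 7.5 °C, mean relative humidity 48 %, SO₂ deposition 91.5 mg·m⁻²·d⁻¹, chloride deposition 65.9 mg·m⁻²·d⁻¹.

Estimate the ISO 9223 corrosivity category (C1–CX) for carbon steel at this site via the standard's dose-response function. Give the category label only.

C3

carbon steel: T≤10 °C ⇒ hinge +0.150·(7.5−10) = -0.3750
  sulphur-dioxide contribution → 33.26 μm/a
  chloride contribution → 9.006 μm/a
  ⇒ r_corr(carbon steel) = 42.27 μm/a
Category bounds: 25…50 μm/a bracket r_corr ⇒ C3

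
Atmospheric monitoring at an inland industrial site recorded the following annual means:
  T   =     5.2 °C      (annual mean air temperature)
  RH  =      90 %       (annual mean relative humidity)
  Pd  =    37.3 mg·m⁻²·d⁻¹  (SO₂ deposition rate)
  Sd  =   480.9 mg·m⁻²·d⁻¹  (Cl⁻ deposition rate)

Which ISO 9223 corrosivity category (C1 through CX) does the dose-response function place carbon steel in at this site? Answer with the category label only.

carbon steel: f(T) = +0.150·(T−10) [T≤10 °C] = -0.7200
  Pd branch = 1.77·Pd^0.52·e^(0.02·RH+f) = 34.22 μm/a
  Cl⁻ term: 0.102·480.9^0.62·exp(0.033·90+0.04·5.2) = 112.6
  sum: 34.22 + 112.6 → r_corr = 146.9 μm/a
147 μm/a falls in (80, 200] for carbon steel → category C5

C5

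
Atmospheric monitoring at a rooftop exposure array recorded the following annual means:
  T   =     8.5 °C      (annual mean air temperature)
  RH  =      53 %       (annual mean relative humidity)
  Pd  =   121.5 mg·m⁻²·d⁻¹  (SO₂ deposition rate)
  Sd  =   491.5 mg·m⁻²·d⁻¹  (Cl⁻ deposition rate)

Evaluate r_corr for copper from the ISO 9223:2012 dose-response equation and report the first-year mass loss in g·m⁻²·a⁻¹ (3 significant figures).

copper: temperature factor f = +0.126·(-1.5) = -0.1890
  Pd branch = 0.0053·Pd^0.26·e^(0.059·RH+f) = 0.3485 μm/a
  Sd branch = 0.01025·Sd^0.27·e^(0.036·RH+0.049·T) = 0.5584 μm/a
  sum: 0.3485 + 0.5584 → r_corr = 0.9069 μm/a
Convert to mass loss: 0.9069 μm/a × 8.96 g/cm³ = 8.126 g·m⁻²·a⁻¹

r_corr = 8.13 g·m⁻²·a⁻¹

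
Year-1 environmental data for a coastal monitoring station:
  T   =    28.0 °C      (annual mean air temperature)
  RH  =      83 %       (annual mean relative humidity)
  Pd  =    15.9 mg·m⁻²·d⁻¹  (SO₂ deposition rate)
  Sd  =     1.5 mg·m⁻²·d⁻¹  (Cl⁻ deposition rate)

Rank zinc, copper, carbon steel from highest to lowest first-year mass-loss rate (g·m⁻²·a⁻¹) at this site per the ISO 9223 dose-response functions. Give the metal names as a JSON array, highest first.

["carbon steel", "copper", "zinc"]

zinc: temperature factor f = -0.071·(18.0) = -1.2780
  SO₂ term: 0.0129·15.9^0.44·exp(0.046·83-1.2780) = 0.5525
  Cl⁻ term: 0.0175·1.5^0.57·exp(0.008·83+0.085·28.0) = 0.4628
  sum: 0.5525 + 0.4628 → r_corr = 1.015 μm/a
  mass loss = 1.015 μm/a × 7.14 g/cm³ = 7.249 g·m⁻²·a⁻¹
copper: temperature factor f = -0.080·(18.0) = -1.4400
  Pd branch = 0.0053·Pd^0.26·e^(0.059·RH+f) = 0.3451 μm/a
  Sd branch = 0.01025·Sd^0.27·e^(0.036·RH+0.049·T) = 0.8949 μm/a
  sum: 0.3451 + 0.8949 → r_corr = 1.24 μm/a
  mass loss = 1.24 μm/a × 8.96 g/cm³ = 11.11 g·m⁻²·a⁻¹
carbon steel: f(T) = -0.054·(T−10) [T>10 °C] = -0.9720
  Pd branch = 1.77·Pd^0.52·e^(0.02·RH+f) = 14.84 μm/a
  Sd branch = 0.102·Sd^0.62·e^(0.033·RH+0.04·T) = 6.219 μm/a
  sum: 14.84 + 6.219 → r_corr = 21.06 μm/a
  mass loss = 21.06 μm/a × 7.85 g/cm³ = 165.3 g·m⁻²·a⁻¹
Ordering by g·m⁻²·a⁻¹: carbon steel (165) > copper (11.1) > zinc (7.25)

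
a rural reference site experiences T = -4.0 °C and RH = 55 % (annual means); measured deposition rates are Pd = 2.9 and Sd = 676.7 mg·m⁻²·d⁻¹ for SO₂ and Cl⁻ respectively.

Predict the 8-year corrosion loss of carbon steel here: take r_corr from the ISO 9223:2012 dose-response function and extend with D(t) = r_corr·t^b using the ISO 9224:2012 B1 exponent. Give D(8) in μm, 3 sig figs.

carbon steel: T≤10 °C ⇒ hinge +0.150·(-4.0−10) = -2.1000
  sulphur-dioxide contribution → 1.133 μm/a
  chloride contribution → 30.35 μm/a
  total first-year rate 31.49 μm/a
Power-law: D(8) = r_corr · 8^0.523
  D(8) = 31.49 × 8^0.523 = 31.49 × 2.967 = 93.42 μm

D(8) = 93.4 μm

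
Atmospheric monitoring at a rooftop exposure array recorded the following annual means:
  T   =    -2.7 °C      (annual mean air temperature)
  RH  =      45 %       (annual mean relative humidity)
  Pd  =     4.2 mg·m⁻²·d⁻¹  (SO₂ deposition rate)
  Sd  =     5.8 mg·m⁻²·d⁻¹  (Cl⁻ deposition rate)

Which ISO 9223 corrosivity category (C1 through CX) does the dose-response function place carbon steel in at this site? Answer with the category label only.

C2

carbon steel: f(T) = +0.150·(T−10) [T≤10 °C] = -1.9050
  Pd branch = 1.77·Pd^0.52·e^(0.02·RH+f) = 1.366 μm/a
  Sd branch = 0.102·Sd^0.62·e^(0.033·RH+0.04·T) = 1.202 μm/a
  r_corr = 1.366 + 1.202 = 2.569 μm/a
ISO 9223 Table 2 (carbon steel): 1.3 < 2.57 ≤ 25 μm/a ⇒ C2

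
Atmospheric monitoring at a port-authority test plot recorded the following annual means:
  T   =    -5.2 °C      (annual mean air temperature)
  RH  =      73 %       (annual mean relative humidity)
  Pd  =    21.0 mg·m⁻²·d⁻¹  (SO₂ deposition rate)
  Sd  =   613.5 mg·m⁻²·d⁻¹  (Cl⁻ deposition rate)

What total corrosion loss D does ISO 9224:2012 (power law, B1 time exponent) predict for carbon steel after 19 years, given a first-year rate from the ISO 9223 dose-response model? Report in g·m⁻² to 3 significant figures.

D(19) = 1.94e+03 g·m⁻²

carbon steel: temperature factor f = +0.150·(-15.2) = -2.2800
  sulphur-dioxide contribution → 3.797 μm/a
  chloride contribution → 49.31 μm/a
  ⇒ r_corr(carbon steel) = 53.11 μm/a
ISO 9224: D(t) = r_corr · t^b with b = 0.523 (carbon steel, B1)
  D(19) = 53.11 × 19^0.523 = 53.11 × 4.664 = 247.7 μm
  Mass loss = 247.7 μm × 7.85 g/cm³ = 1944 g·m⁻²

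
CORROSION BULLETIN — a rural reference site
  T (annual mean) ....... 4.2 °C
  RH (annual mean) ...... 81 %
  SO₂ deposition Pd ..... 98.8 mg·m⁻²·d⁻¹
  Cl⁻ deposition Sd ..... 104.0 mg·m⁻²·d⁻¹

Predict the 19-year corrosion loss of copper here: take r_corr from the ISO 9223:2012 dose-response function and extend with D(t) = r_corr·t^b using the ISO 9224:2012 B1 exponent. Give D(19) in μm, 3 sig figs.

D(19) = 13.0 μm

copper: f(T) = +0.126·(T−10) [T≤10 °C] = -0.7308
  SO₂ term: 0.0053·98.8^0.26·exp(0.059·81-0.7308) = 1.002
  Sd branch = 0.01025·Sd^0.27·e^(0.036·RH+0.049·T) = 0.8149 μm/a
  sum: 1.002 + 0.8149 → r_corr = 1.817 μm/a
Long-term exponent b (ISO 9224 Table 2, B1) = 0.667
  D(19) = 1.817 × 19^0.667 = 1.817 × 7.127 = 12.95 μm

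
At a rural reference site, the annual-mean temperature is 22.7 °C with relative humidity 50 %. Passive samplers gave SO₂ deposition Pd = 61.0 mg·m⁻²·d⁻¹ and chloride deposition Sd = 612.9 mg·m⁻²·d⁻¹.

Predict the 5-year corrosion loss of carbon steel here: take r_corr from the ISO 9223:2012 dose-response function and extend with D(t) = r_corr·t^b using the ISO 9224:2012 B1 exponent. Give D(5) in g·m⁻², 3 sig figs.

carbon steel: f(T) = -0.054·(T−10) [T>10 °C] = -0.6858
  sulphur-dioxide contribution → 20.55 μm/a
  chloride contribution → 70.42 μm/a
  ⇒ r_corr(carbon steel) = 90.97 μm/a
Long-term exponent b (ISO 9224 Table 2, B1) = 0.523
  D(5) = 90.97 × 5^0.523 = 90.97 × 2.32 = 211.1 μm
  Mass loss = 211.1 μm × 7.85 g/cm³ = 1657 g·m⁻²

D(5) = 1.66e+03 g·m⁻²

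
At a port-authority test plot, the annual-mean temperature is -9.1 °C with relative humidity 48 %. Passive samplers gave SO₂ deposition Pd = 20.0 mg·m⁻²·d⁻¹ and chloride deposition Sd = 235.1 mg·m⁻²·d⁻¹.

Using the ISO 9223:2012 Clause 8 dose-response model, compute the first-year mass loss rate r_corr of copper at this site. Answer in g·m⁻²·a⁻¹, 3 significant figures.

r_corr = 1.60 g·m⁻²·a⁻¹

copper: f(T) = +0.126·(T−10) [T≤10 °C] = -2.4066
  SO₂ term: 0.0053·20.0^0.26·exp(0.059·48-2.4066) = 0.01767
  Sd branch = 0.01025·Sd^0.27·e^(0.036·RH+0.049·T) = 0.1614 μm/a
  sum: 0.01767 + 0.1614 → r_corr = 0.179 μm/a
Convert to mass loss: 0.179 μm/a × 8.96 g/cm³ = 1.604 g·m⁻²·a⁻¹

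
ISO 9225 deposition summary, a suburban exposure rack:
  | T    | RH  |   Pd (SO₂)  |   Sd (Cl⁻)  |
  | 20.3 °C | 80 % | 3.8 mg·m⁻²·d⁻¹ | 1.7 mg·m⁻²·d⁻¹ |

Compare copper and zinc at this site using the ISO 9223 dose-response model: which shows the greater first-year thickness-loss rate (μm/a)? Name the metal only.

copper

copper: f(T) = -0.080·(T−10) [T>10 °C] = -0.8240
  Pd branch = 0.0053·Pd^0.26·e^(0.059·RH+f) = 0.369 μm/a
  Cl⁻ term: 0.01025·1.7^0.27·exp(0.036·80+0.049·20.3) = 0.5698
  sum: 0.369 + 0.5698 → r_corr = 0.9388 μm/a
zinc: temperature factor f = -0.071·(10.3) = -0.7313
  SO₂ term: 0.0129·3.8^0.44·exp(0.046·80-0.7313) = 0.4429
  Cl⁻ term: 0.0175·1.7^0.57·exp(0.008·80+0.085·20.3) = 0.2522
  sum: 0.4429 + 0.2522 → r_corr = 0.6951 μm/a
Ordering by μm/a: copper (0.939) > zinc (0.695)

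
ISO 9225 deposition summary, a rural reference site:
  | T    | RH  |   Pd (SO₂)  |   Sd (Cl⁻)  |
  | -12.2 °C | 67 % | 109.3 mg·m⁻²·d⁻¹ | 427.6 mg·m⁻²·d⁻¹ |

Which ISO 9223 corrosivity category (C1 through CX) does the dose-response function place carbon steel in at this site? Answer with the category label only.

carbon steel: temperature factor f = +0.150·(-22.2) = -3.3300
  sulphur-dioxide contribution → 2.778 μm/a
  chloride contribution → 24.44 μm/a
  ⇒ r_corr(carbon steel) = 27.22 μm/a
Category bounds: 25…50 μm/a bracket r_corr ⇒ C3

C3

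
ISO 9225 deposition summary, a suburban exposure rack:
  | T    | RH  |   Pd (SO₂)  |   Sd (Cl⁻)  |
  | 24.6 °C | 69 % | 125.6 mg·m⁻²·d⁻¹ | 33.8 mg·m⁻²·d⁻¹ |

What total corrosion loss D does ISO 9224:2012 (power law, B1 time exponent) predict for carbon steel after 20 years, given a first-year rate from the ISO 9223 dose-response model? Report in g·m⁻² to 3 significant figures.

D(20) = 2.37e+03 g·m⁻²

carbon steel: T>10 °C ⇒ hinge -0.054·(24.6−10) = -0.7884
  sulphur-dioxide contribution → 39.48 μm/a
  chloride contribution → 23.59 μm/a
  ⇒ r_corr(carbon steel) = 63.07 μm/a
Long-term exponent b (ISO 9224 Table 2, B1) = 0.523
  D(20) = 63.07 × 20^0.523 = 63.07 × 4.791 = 302.2 μm
  Mass loss = 302.2 μm × 7.85 g/cm³ = 2372 g·m⁻²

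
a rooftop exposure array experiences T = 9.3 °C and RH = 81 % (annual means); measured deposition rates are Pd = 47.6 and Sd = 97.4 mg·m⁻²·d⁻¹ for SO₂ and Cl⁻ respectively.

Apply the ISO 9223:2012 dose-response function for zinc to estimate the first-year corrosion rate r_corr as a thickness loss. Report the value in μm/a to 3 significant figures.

zinc: temperature factor f = +0.038·(-0.7) = -0.0266
  SO₂ term: 0.0129·47.6^0.44·exp(0.046·81-0.0266) = 2.853
  Cl⁻ term: 0.0175·97.4^0.57·exp(0.008·81+0.085·9.3) = 1.003
  r_corr = 2.853 + 1.003 = 3.856 μm/a

r_corr = 3.86 μm/a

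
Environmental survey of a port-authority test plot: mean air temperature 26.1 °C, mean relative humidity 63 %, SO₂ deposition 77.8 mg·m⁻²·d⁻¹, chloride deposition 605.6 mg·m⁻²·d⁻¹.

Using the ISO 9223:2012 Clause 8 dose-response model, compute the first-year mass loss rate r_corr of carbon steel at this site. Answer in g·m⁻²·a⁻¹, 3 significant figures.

r_corr = 1.16e+03 g·m⁻²·a⁻¹

carbon steel: temperature factor f = -0.054·(16.1) = -0.8694
  SO₂ term: 1.77·77.8^0.52·exp(0.02·63-0.8694) = 25.17
  Cl⁻ term: 0.102·605.6^0.62·exp(0.033·63+0.04·26.1) = 123
  r_corr = 25.17 + 123 = 148.2 μm/a
Convert to mass loss: 148.2 μm/a × 7.85 g/cm³ = 1163 g·m⁻²·a⁻¹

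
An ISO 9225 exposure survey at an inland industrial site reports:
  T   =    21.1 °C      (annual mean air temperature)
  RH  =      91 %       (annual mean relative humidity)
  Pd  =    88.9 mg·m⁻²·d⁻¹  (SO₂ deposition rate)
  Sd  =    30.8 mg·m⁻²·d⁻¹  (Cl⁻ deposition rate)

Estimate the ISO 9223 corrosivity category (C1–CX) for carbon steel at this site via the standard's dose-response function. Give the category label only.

carbon steel: T>10 °C ⇒ hinge -0.054·(21.1−10) = -0.5994
  SO₂ term: 1.77·88.9^0.52·exp(0.02·91-0.5994) = 61.87
  Cl⁻ term: 0.102·30.8^0.62·exp(0.033·91+0.04·21.1) = 40.02
  r_corr = 61.87 + 40.02 = 101.9 μm/a
ISO 9223 Table 2 (carbon steel): 80 < 102 ≤ 200 μm/a ⇒ C5

C5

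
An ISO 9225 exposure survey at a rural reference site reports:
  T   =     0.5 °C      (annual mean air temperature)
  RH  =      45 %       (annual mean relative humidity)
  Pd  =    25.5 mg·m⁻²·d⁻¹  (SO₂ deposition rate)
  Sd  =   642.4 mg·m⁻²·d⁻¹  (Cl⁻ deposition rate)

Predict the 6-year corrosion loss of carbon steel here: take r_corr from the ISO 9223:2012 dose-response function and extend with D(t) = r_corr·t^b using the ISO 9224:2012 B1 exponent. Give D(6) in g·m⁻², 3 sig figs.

D(6) = 620 g·m⁻²

carbon steel: temperature factor f = +0.150·(-9.5) = -1.4250
  sulphur-dioxide contribution → 5.641 μm/a
  chloride contribution → 25.3 μm/a
  total first-year rate 30.94 μm/a
Power-law: D(6) = r_corr · 6^0.523
  D(6) = 30.94 × 6^0.523 = 30.94 × 2.553 = 78.97 μm
  Mass loss = 78.97 μm × 7.85 g/cm³ = 619.9 g·m⁻²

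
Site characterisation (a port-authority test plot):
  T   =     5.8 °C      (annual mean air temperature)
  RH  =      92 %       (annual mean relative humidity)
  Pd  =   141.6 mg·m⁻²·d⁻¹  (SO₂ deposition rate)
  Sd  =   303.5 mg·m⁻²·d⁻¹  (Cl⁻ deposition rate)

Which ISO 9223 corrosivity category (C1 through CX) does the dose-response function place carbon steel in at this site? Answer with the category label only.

C5

carbon steel: temperature factor f = +0.150·(-4.2) = -0.6300
  SO₂ term: 1.77·141.6^0.52·exp(0.02·92-0.6300) = 77.99
  Cl⁻ term: 0.102·303.5^0.62·exp(0.033·92+0.04·5.8) = 92.64
  sum: 77.99 + 92.64 → r_corr = 170.6 μm/a
171 μm/a falls in (80, 200] for carbon steel → category C5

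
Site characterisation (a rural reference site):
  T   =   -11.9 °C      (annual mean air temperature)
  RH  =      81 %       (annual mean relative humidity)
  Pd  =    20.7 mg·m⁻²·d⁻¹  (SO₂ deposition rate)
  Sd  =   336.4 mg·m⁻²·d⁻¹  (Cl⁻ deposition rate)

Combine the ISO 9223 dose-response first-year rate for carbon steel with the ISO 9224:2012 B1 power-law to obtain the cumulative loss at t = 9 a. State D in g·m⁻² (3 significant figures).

D(9) = 878 g·m⁻²

carbon steel: f(T) = +0.150·(T−10) [T≤10 °C] = -3.2850
  SO₂ term: 1.77·20.7^0.52·exp(0.02·81-3.2850) = 1.619
  Cl⁻ term: 0.102·336.4^0.62·exp(0.033·81+0.04·-11.9) = 33.84
  r_corr = 1.619 + 33.84 = 35.46 μm/a
Long-term exponent b (ISO 9224 Table 2, B1) = 0.523
  D(9) = 35.46 × 9^0.523 = 35.46 × 3.156 = 111.9 μm
  Mass loss = 111.9 μm × 7.85 g/cm³ = 878.3 g·m⁻²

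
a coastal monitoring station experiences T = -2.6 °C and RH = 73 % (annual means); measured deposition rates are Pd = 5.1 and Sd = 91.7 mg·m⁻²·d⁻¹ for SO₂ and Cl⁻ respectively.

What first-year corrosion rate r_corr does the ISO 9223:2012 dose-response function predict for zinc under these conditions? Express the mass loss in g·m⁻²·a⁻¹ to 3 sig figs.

zinc: f(T) = +0.038·(T−10) [T≤10 °C] = -0.4788
  SO₂ term: 0.0129·5.1^0.44·exp(0.046·73-0.4788) = 0.4703
  Sd branch = 0.0175·Sd^0.57·e^(0.008·RH+0.085·T) = 0.3306 μm/a
  sum: 0.4703 + 0.3306 → r_corr = 0.8008 μm/a
Convert to mass loss: 0.8008 μm/a × 7.14 g/cm³ = 5.718 g·m⁻²·a⁻¹

r_corr = 5.72 g·m⁻²·a⁻¹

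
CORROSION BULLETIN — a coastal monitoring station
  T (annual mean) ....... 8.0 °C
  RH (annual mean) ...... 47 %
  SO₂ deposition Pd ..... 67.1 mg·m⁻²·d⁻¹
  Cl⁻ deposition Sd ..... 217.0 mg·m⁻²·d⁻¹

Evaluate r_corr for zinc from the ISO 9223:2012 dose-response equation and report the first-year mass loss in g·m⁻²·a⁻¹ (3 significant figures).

r_corr = 12.4 g·m⁻²·a⁻¹

zinc: f(T) = +0.038·(T−10) [T≤10 °C] = -0.0760
  SO₂ term: 0.0129·67.1^0.44·exp(0.046·47-0.0760) = 0.6611
  Cl⁻ term: 0.0175·217.0^0.57·exp(0.008·47+0.085·8.0) = 1.08
  sum: 0.6611 + 1.08 → r_corr = 1.741 μm/a
Convert to mass loss: 1.741 μm/a × 7.14 g/cm³ = 12.43 g·m⁻²·a⁻¹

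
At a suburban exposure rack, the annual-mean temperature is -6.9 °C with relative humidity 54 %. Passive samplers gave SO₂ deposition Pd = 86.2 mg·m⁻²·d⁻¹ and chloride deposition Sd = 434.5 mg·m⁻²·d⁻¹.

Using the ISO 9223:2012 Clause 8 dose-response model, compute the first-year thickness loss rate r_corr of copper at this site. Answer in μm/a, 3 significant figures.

copper: temperature factor f = +0.126·(-16.9) = -2.1294
  Pd branch = 0.0053·Pd^0.26·e^(0.059·RH+f) = 0.04857 μm/a
  Cl⁻ term: 0.01025·434.5^0.27·exp(0.036·54+0.049·-6.9) = 0.2633
  r_corr = 0.04857 + 0.2633 = 0.3118 μm/a

r_corr = 0.312 μm/a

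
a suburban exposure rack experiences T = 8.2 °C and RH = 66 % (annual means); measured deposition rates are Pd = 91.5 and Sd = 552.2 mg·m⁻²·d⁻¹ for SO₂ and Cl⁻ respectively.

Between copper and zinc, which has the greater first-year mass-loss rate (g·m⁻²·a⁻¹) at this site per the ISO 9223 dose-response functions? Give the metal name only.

copper: T≤10 °C ⇒ hinge +0.126·(8.2−10) = -0.2268
  SO₂ term: 0.0053·91.5^0.26·exp(0.059·66-0.2268) = 0.6713
  Cl⁻ term: 0.01025·552.2^0.27·exp(0.036·66+0.049·8.2) = 0.9067
  sum: 0.6713 + 0.9067 → r_corr = 1.578 μm/a
  mass loss = 1.578 μm/a × 8.96 g/cm³ = 14.14 g·m⁻²·a⁻¹
zinc: f(T) = +0.038·(T−10) [T≤10 °C] = -0.0684
  Pd branch = 0.0129·Pd^0.44·e^(0.046·RH+f) = 1.83 μm/a
  Cl⁻ term: 0.0175·552.2^0.57·exp(0.008·66+0.085·8.2) = 2.178
  sum: 1.83 + 2.178 → r_corr = 4.008 μm/a
  mass loss = 4.008 μm/a × 7.14 g/cm³ = 28.62 g·m⁻²·a⁻¹
Ordering by g·m⁻²·a⁻¹: zinc (28.6) > copper (14.1)

zinc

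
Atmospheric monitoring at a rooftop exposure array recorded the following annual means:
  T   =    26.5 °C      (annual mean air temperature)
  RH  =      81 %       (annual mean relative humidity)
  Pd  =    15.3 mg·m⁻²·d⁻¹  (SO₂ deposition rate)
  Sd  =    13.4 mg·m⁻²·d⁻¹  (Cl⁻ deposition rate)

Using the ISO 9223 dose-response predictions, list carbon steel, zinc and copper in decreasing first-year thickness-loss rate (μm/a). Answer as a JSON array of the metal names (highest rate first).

carbon steel: temperature factor f = -0.054·(16.5) = -0.8910
  Pd branch = 1.77·Pd^0.52·e^(0.02·RH+f) = 15.16 μm/a
  Cl⁻ term: 0.102·13.4^0.62·exp(0.033·81+0.04·26.5) = 21.31
  sum: 15.16 + 21.31 → r_corr = 36.47 μm/a
zinc: f(T) = -0.071·(T−10) [T>10 °C] = -1.1715
  SO₂ term: 0.0129·15.3^0.44·exp(0.046·81-1.1715) = 0.5511
  Sd branch = 0.0175·Sd^0.57·e^(0.008·RH+0.085·T) = 1.397 μm/a
  r_corr = 0.5511 + 1.397 = 1.948 μm/a
copper: temperature factor f = -0.080·(16.5) = -1.3200
  SO₂ term: 0.0053·15.3^0.26·exp(0.059·81-1.3200) = 0.3424
  Sd branch = 0.01025·Sd^0.27·e^(0.036·RH+0.049·T) = 1.398 μm/a
  r_corr = 0.3424 + 1.398 = 1.74 μm/a
Ordering by μm/a: carbon steel (36.5) > zinc (1.95) > copper (1.74)

["carbon steel", "zinc", "copper"]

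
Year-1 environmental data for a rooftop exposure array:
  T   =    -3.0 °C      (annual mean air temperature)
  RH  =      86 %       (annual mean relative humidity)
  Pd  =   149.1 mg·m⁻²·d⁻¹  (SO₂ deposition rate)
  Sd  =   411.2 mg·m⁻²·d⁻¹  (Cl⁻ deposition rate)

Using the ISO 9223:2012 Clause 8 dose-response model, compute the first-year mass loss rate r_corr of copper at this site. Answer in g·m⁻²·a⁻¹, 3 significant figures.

r_corr = 14.3 g·m⁻²·a⁻¹

copper: temperature factor f = +0.126·(-13.0) = -1.6380
  sulphur-dioxide contribution → 0.6048 μm/a
  chloride contribution → 0.9937 μm/a
  ⇒ r_corr(copper) = 1.598 μm/a
Convert to mass loss: 1.598 μm/a × 8.96 g/cm³ = 14.32 g·m⁻²·a⁻¹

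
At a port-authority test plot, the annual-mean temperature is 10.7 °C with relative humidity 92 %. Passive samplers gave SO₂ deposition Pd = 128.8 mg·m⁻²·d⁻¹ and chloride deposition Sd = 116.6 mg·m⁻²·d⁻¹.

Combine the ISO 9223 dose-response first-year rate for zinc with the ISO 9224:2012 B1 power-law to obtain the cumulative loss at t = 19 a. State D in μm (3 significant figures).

D(19) = 93.5 μm

zinc: f(T) = -0.071·(T−10) [T>10 °C] = -0.0497
  Pd branch = 0.0129·Pd^0.44·e^(0.046·RH+f) = 7.166 μm/a
  Sd branch = 0.0175·Sd^0.57·e^(0.008·RH+0.085·T) = 1.367 μm/a
  sum: 7.166 + 1.367 → r_corr = 8.533 μm/a
ISO 9224: D(t) = r_corr · t^b with b = 0.813 (zinc, B1)
  D(19) = 8.533 × 19^0.813 = 8.533 × 10.96 = 93.48 μm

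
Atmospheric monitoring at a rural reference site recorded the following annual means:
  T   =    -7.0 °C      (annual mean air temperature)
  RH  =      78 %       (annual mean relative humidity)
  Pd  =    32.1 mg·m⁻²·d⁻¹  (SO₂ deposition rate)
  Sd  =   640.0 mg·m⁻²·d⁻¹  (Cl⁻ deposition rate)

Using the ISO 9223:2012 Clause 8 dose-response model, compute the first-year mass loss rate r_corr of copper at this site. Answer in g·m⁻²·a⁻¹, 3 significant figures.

copper: T≤10 °C ⇒ hinge +0.126·(-7.0−10) = -2.1420
  SO₂ term: 0.0053·32.1^0.26·exp(0.059·78-2.1420) = 0.1529
  Sd branch = 0.01025·Sd^0.27·e^(0.036·RH+0.049·T) = 0.6901 μm/a
  r_corr = 0.1529 + 0.6901 = 0.843 μm/a
Convert to mass loss: 0.843 μm/a × 8.96 g/cm³ = 7.553 g·m⁻²·a⁻¹

r_corr = 7.55 g·m⁻²·a⁻¹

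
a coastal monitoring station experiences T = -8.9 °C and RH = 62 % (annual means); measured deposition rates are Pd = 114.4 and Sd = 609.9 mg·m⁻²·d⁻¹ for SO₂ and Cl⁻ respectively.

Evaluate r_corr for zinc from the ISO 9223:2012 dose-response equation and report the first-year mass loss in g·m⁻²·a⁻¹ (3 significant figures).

r_corr = 9.99 g·m⁻²·a⁻¹

zinc: f(T) = +0.038·(T−10) [T≤10 °C] = -0.7182
  Pd branch = 0.0129·Pd^0.44·e^(0.046·RH+f) = 0.877 μm/a
  Sd branch = 0.0175·Sd^0.57·e^(0.008·RH+0.085·T) = 0.5218 μm/a
  r_corr = 0.877 + 0.5218 = 1.399 μm/a
Convert to mass loss: 1.399 μm/a × 7.14 g/cm³ = 9.987 g·m⁻²·a⁻¹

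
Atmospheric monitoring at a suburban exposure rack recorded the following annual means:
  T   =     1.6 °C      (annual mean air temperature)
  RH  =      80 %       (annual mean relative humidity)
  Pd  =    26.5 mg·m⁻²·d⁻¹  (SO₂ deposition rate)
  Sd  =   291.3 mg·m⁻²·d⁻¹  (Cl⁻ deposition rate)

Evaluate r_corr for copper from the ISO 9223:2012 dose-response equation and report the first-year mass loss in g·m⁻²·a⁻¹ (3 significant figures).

copper: temperature factor f = +0.126·(-8.4) = -1.0584
  SO₂ term: 0.0053·26.5^0.26·exp(0.059·80-1.0584) = 0.4837
  Sd branch = 0.01025·Sd^0.27·e^(0.036·RH+0.049·T) = 0.9139 μm/a
  r_corr = 0.4837 + 0.9139 = 1.398 μm/a
Convert to mass loss: 1.398 μm/a × 8.96 g/cm³ = 12.52 g·m⁻²·a⁻¹

r_corr = 12.5 g·m⁻²·a⁻¹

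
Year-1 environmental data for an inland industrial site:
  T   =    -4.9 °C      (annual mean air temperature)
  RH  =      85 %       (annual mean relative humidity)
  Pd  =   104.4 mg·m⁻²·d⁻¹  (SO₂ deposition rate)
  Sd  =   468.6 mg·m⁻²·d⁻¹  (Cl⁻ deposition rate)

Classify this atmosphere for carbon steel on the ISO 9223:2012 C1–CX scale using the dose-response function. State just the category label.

C4

carbon steel: f(T) = +0.150·(T−10) [T≤10 °C] = -2.2350
  SO₂ term: 1.77·104.4^0.52·exp(0.02·85-2.2350) = 11.62
  Cl⁻ term: 0.102·468.6^0.62·exp(0.033·85+0.04·-4.9) = 62.74
  r_corr = 11.62 + 62.74 = 74.37 μm/a
ISO 9223 Table 2 (carbon steel): 50 < 74.4 ≤ 80 μm/a ⇒ C4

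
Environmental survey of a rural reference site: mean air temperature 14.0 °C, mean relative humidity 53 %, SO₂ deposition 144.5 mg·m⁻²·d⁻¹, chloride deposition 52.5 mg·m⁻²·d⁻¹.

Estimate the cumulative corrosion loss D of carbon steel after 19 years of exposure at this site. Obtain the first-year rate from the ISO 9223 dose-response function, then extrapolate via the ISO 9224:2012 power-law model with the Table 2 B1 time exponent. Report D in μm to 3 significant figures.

D(19) = 311 μm

carbon steel: T>10 °C ⇒ hinge -0.054·(14.0−10) = -0.2160
  sulphur-dioxide contribution → 54.66 μm/a
  chloride contribution → 11.96 μm/a
  total first-year rate 66.62 μm/a
Power-law: D(19) = r_corr · 19^0.523
  D(19) = 66.62 × 19^0.523 = 66.62 × 4.664 = 310.7 μm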